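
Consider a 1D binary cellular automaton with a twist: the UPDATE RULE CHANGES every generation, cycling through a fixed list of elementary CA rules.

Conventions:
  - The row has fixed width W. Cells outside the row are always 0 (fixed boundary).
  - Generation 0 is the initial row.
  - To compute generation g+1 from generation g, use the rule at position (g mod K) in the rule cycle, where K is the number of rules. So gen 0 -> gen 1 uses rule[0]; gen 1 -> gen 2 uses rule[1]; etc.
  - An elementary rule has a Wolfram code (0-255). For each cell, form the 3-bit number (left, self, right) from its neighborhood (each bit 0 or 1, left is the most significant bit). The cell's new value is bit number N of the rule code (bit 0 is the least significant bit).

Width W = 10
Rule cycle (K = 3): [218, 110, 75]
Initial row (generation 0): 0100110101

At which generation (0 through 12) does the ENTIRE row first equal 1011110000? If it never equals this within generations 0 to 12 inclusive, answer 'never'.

Gen 0: 0100110101
Gen 1 (rule 218): 1011110000
Gen 2 (rule 110): 1110010000
Gen 3 (rule 75): 1010100111
Gen 4 (rule 218): 0000011111
Gen 5 (rule 110): 0000110001
Gen 6 (rule 75): 1111110110
Gen 7 (rule 218): 1111110111
Gen 8 (rule 110): 1000011101
Gen 9 (rule 75): 0011110100
Gen 10 (rule 218): 0111110010
Gen 11 (rule 110): 1100010110
Gen 12 (rule 75): 1101100110

Answer: 1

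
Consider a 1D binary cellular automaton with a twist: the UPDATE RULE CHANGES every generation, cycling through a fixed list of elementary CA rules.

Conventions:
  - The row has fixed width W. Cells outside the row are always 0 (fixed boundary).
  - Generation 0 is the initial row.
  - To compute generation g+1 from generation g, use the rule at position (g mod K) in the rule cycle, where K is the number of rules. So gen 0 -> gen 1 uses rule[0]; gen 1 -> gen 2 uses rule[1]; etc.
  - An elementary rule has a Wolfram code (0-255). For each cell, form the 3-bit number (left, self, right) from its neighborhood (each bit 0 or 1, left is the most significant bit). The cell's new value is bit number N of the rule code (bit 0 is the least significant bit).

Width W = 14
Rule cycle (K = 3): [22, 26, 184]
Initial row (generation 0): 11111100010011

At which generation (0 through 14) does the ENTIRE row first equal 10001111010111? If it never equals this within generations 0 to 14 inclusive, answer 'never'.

Gen 0: 11111100010011
Gen 1 (rule 22): 00000010111100
Gen 2 (rule 26): 00000100100010
Gen 3 (rule 184): 00000010010001
Gen 4 (rule 22): 00000111111011
Gen 5 (rule 26): 00001100000010
Gen 6 (rule 184): 00001010000001
Gen 7 (rule 22): 00011011000011
Gen 8 (rule 26): 00110010100110
Gen 9 (rule 184): 00101001010101
Gen 10 (rule 22): 01101111010101
Gen 11 (rule 26): 11001000000000
Gen 12 (rule 184): 10100100000000
Gen 13 (rule 22): 10111110000000
Gen 14 (rule 26): 00100001000000

Answer: never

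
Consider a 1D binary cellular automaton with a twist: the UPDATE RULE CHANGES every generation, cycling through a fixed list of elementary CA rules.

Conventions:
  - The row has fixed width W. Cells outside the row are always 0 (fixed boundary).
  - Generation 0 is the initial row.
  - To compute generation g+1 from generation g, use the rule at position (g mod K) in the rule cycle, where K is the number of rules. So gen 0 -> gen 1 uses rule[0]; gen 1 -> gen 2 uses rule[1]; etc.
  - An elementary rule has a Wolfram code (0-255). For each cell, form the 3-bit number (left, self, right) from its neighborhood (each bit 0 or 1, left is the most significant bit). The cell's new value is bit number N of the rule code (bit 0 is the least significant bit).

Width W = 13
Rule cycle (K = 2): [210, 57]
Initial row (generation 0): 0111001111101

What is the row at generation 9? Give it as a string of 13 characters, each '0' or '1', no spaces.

Gen 0: 0111001111101
Gen 1 (rule 210): 1011110111100
Gen 2 (rule 57): 0110001100011
Gen 3 (rule 210): 1011010110101
Gen 4 (rule 57): 0110101101010
Gen 5 (rule 210): 1010000100001
Gen 6 (rule 57): 0101110011100
Gen 7 (rule 210): 1000111101110
Gen 8 (rule 57): 0110100011001
Gen 9 (rule 210): 1010010101110

Answer: 1010010101110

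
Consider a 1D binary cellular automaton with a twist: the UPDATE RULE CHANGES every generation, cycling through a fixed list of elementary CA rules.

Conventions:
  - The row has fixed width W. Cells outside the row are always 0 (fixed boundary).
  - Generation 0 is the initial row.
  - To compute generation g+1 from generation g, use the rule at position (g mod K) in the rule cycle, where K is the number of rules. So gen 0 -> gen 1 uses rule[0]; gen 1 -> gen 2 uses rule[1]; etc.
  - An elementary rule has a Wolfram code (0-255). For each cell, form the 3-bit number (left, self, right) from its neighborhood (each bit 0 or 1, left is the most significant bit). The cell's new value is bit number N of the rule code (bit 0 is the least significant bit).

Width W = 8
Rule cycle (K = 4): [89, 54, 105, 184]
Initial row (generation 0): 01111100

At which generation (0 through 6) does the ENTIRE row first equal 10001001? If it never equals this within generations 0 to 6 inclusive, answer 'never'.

Answer: never

Derivation:
Gen 0: 01111100
Gen 1 (rule 89): 01000111
Gen 2 (rule 54): 11101000
Gen 3 (rule 105): 10110011
Gen 4 (rule 184): 01101010
Gen 5 (rule 89): 01100001
Gen 6 (rule 54): 10010011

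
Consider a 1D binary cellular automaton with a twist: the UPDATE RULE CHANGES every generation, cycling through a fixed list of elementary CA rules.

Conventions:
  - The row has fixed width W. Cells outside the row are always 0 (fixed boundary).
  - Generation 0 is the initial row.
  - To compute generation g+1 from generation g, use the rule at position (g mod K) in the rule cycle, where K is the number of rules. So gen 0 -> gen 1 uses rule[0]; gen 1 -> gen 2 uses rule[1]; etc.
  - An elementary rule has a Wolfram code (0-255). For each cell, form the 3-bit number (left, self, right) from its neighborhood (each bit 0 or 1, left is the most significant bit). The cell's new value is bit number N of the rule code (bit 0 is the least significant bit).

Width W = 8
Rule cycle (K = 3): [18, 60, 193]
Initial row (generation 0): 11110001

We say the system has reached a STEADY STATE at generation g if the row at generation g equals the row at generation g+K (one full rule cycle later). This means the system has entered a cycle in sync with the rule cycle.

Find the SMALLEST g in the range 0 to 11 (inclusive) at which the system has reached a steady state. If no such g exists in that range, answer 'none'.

Gen 0: 11110001
Gen 1 (rule 18): 00001010
Gen 2 (rule 60): 00001111
Gen 3 (rule 193): 11100111
Gen 4 (rule 18): 00011000
Gen 5 (rule 60): 00010100
Gen 6 (rule 193): 11000001
Gen 7 (rule 18): 00100010
Gen 8 (rule 60): 00110011
Gen 9 (rule 193): 10010001
Gen 10 (rule 18): 01101010
Gen 11 (rule 60): 01011111
Gen 12 (rule 193): 00001111
Gen 13 (rule 18): 00010000
Gen 14 (rule 60): 00011000

Answer: none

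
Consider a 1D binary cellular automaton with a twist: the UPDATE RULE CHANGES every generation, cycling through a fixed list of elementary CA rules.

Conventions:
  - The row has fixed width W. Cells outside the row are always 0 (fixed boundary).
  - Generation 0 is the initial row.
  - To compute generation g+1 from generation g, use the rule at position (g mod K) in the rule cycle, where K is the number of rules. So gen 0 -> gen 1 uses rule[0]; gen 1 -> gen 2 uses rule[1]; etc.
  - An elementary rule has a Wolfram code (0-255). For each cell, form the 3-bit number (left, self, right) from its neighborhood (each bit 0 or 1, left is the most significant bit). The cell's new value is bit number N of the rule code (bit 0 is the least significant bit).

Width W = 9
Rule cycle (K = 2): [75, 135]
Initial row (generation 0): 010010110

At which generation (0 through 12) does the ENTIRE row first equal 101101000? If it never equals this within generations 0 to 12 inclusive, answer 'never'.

Answer: 2

Derivation:
Gen 0: 010010110
Gen 1 (rule 75): 100100110
Gen 2 (rule 135): 101101000
Gen 3 (rule 75): 001100011
Gen 4 (rule 135): 110001100
Gen 5 (rule 75): 110111101
Gen 6 (rule 135): 000011001
Gen 7 (rule 75): 111111010
Gen 8 (rule 135): 011110010
Gen 9 (rule 75): 110010100
Gen 10 (rule 135): 000110101
Gen 11 (rule 75): 111110000
Gen 12 (rule 135): 011100111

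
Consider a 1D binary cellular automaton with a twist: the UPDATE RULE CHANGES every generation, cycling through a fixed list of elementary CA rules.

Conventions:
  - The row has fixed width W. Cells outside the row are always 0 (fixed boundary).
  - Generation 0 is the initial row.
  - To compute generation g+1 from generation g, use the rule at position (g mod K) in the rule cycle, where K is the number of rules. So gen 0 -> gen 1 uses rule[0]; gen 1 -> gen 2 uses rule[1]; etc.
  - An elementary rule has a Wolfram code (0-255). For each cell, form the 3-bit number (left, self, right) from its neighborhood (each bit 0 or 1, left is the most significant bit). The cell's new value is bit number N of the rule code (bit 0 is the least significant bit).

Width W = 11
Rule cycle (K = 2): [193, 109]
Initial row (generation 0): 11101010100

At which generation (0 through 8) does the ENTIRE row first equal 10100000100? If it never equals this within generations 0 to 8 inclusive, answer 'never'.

Gen 0: 11101010100
Gen 1 (rule 193): 01100000001
Gen 2 (rule 109): 01101111101
Gen 3 (rule 193): 00100111100
Gen 4 (rule 109): 10100100101
Gen 5 (rule 193): 00000000000
Gen 6 (rule 109): 11111111111
Gen 7 (rule 193): 01111111111
Gen 8 (rule 109): 01000000001

Answer: never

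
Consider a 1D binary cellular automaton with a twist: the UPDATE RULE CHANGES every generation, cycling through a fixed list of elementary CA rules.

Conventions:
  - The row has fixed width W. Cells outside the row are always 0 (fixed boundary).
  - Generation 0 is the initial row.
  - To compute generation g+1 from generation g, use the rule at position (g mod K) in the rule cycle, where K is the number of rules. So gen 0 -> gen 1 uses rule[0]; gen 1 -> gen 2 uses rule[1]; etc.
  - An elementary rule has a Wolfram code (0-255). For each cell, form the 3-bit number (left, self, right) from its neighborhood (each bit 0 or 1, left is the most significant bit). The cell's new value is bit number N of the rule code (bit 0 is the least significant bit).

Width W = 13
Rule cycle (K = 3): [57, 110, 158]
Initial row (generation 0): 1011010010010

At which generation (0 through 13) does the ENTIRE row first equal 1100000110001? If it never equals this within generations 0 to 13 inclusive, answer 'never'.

Answer: never

Derivation:
Gen 0: 1011010010010
Gen 1 (rule 57): 0110101001001
Gen 2 (rule 110): 1111111011011
Gen 3 (rule 158): 1111110010010
Gen 4 (rule 57): 1000001001001
Gen 5 (rule 110): 1000011011011
Gen 6 (rule 158): 1100110010010
Gen 7 (rule 57): 1010101001001
Gen 8 (rule 110): 1111111011011
Gen 9 (rule 158): 1111110010010
Gen 10 (rule 57): 1000001001001
Gen 11 (rule 110): 1000011011011
Gen 12 (rule 158): 1100110010010
Gen 13 (rule 57): 1010101001001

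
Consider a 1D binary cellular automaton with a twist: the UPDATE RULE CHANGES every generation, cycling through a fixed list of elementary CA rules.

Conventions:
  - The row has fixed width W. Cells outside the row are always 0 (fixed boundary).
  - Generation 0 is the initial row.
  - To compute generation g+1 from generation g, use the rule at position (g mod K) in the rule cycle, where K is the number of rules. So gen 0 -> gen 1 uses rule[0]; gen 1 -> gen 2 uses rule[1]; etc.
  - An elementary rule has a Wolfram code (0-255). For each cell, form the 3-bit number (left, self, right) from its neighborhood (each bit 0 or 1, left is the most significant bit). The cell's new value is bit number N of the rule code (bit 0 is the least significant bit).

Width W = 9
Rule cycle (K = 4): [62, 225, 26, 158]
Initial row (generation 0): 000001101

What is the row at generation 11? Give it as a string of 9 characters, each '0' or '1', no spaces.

Answer: 100100010

Derivation:
Gen 0: 000001101
Gen 1 (rule 62): 000011011
Gen 2 (rule 225): 111001101
Gen 3 (rule 26): 100111000
Gen 4 (rule 158): 111110100
Gen 5 (rule 62): 100001110
Gen 6 (rule 225): 001100110
Gen 7 (rule 26): 011011101
Gen 8 (rule 158): 110011001
Gen 9 (rule 62): 101110111
Gen 10 (rule 225): 010111011
Gen 11 (rule 26): 100100010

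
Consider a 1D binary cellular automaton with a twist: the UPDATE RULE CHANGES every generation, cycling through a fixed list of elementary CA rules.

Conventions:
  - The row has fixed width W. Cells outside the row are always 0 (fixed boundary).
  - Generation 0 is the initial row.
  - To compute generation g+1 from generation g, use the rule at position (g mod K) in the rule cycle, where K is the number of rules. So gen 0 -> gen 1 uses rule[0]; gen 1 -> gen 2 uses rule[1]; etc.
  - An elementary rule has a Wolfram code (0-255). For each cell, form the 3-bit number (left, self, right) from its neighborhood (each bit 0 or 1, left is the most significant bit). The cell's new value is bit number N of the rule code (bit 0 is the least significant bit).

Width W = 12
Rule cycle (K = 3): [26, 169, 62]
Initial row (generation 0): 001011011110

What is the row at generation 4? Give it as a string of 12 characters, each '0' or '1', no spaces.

Gen 0: 001011011110
Gen 1 (rule 26): 010010010001
Gen 2 (rule 169): 000000000100
Gen 3 (rule 62): 000000001110
Gen 4 (rule 26): 000000011001

Answer: 000000011001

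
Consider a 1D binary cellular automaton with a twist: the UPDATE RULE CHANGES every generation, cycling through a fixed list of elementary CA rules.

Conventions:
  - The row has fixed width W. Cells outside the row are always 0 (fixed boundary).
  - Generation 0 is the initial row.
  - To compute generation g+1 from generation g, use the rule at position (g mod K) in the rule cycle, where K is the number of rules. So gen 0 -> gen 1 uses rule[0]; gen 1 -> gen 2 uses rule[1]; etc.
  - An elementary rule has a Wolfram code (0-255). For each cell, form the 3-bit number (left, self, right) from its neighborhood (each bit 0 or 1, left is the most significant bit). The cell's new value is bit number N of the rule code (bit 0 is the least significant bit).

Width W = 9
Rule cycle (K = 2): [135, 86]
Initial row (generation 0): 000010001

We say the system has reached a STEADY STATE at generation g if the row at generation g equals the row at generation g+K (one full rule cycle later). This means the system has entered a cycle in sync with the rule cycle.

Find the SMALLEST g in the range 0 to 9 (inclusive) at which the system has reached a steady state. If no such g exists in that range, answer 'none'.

Gen 0: 000010001
Gen 1 (rule 135): 111110111
Gen 2 (rule 86): 000010001
Gen 3 (rule 135): 111110111
Gen 4 (rule 86): 000010001
Gen 5 (rule 135): 111110111
Gen 6 (rule 86): 000010001
Gen 7 (rule 135): 111110111
Gen 8 (rule 86): 000010001
Gen 9 (rule 135): 111110111
Gen 10 (rule 86): 000010001
Gen 11 (rule 135): 111110111

Answer: 0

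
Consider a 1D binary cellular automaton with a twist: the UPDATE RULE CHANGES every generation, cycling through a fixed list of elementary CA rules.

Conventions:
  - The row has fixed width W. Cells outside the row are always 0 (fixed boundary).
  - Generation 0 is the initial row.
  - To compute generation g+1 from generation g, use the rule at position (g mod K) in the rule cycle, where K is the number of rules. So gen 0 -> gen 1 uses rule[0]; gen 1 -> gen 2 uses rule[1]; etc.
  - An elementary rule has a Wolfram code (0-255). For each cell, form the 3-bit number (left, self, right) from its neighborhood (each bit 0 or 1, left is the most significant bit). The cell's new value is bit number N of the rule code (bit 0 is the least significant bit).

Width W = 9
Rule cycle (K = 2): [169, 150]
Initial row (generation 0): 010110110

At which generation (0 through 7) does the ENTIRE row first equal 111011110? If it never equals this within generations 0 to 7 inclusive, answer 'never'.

Gen 0: 010110110
Gen 1 (rule 169): 001101100
Gen 2 (rule 150): 010000010
Gen 3 (rule 169): 000111000
Gen 4 (rule 150): 001010100
Gen 5 (rule 169): 100101001
Gen 6 (rule 150): 111101111
Gen 7 (rule 169): 111011110

Answer: 7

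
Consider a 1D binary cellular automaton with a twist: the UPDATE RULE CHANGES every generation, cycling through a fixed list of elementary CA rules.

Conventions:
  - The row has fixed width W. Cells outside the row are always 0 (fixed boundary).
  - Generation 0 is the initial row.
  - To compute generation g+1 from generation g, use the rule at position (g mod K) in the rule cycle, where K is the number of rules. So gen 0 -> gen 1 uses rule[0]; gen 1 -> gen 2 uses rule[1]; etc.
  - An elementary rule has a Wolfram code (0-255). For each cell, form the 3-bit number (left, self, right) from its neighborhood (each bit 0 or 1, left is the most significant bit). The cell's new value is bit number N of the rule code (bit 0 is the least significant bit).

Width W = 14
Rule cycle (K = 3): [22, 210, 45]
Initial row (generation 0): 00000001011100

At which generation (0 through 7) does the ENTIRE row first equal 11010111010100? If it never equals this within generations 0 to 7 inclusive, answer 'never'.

Answer: never

Derivation:
Gen 0: 00000001011100
Gen 1 (rule 22): 00000011000010
Gen 2 (rule 210): 00000101100101
Gen 3 (rule 45): 11110111000111
Gen 4 (rule 22): 00000000101000
Gen 5 (rule 210): 00000001000100
Gen 6 (rule 45): 11111101010101
Gen 7 (rule 22): 00000001010101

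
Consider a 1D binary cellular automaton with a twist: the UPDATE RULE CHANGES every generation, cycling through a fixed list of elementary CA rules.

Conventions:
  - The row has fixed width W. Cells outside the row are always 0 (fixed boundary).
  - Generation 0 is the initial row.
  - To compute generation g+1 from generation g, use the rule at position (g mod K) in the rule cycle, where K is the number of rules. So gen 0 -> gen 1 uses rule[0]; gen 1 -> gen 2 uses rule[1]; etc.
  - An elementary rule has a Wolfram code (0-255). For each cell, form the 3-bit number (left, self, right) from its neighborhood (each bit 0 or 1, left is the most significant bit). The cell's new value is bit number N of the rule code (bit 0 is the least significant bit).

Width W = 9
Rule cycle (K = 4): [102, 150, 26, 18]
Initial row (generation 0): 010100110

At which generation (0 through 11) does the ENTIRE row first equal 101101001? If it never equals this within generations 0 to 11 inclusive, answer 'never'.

Answer: never

Derivation:
Gen 0: 010100110
Gen 1 (rule 102): 111101010
Gen 2 (rule 150): 011001011
Gen 3 (rule 26): 110110010
Gen 4 (rule 18): 000001101
Gen 5 (rule 102): 000010111
Gen 6 (rule 150): 000110010
Gen 7 (rule 26): 001101101
Gen 8 (rule 18): 010000000
Gen 9 (rule 102): 110000000
Gen 10 (rule 150): 001000000
Gen 11 (rule 26): 010100000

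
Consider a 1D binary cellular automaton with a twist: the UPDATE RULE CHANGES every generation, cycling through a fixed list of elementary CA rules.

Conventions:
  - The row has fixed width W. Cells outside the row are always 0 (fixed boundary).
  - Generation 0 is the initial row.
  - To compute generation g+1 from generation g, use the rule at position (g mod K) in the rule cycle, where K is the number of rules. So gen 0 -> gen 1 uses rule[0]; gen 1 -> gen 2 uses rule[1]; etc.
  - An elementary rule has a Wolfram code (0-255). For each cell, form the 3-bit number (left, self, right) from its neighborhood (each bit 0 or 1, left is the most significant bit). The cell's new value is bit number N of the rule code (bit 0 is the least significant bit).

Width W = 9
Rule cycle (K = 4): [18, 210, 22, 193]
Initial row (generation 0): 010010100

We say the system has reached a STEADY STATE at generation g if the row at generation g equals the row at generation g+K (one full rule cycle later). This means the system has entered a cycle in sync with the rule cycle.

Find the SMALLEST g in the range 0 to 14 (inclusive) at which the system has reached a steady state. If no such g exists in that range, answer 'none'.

Gen 0: 010010100
Gen 1 (rule 18): 101100010
Gen 2 (rule 210): 000110101
Gen 3 (rule 22): 001000101
Gen 4 (rule 193): 100010000
Gen 5 (rule 18): 010101000
Gen 6 (rule 210): 100000100
Gen 7 (rule 22): 110001110
Gen 8 (rule 193): 010100110
Gen 9 (rule 18): 100011001
Gen 10 (rule 210): 010101110
Gen 11 (rule 22): 110100001
Gen 12 (rule 193): 010001100
Gen 13 (rule 18): 101010010
Gen 14 (rule 210): 000001101
Gen 15 (rule 22): 000010001
Gen 16 (rule 193): 111000100
Gen 17 (rule 18): 000101010
Gen 18 (rule 210): 001000001

Answer: none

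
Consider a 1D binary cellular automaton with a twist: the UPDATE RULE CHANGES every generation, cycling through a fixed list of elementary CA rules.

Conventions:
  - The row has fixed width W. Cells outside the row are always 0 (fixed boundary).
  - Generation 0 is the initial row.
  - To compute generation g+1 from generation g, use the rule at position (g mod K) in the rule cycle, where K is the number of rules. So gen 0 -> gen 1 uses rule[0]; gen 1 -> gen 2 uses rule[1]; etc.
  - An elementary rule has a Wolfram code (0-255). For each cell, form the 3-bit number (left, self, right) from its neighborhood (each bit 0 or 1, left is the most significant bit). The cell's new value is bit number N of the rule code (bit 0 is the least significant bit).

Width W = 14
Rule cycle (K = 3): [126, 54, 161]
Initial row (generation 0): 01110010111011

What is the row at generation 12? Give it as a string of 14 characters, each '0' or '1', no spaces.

Gen 0: 01110010111011
Gen 1 (rule 126): 11011111101111
Gen 2 (rule 54): 00100000010000
Gen 3 (rule 161): 10001111000111
Gen 4 (rule 126): 11011001101101
Gen 5 (rule 54): 00100110010011
Gen 6 (rule 161): 10000000000000
Gen 7 (rule 126): 11000000000000
Gen 8 (rule 54): 00100000000000
Gen 9 (rule 161): 10001111111111
Gen 10 (rule 126): 11011000000001
Gen 11 (rule 54): 00100100000011
Gen 12 (rule 161): 10000001111000

Answer: 10000001111000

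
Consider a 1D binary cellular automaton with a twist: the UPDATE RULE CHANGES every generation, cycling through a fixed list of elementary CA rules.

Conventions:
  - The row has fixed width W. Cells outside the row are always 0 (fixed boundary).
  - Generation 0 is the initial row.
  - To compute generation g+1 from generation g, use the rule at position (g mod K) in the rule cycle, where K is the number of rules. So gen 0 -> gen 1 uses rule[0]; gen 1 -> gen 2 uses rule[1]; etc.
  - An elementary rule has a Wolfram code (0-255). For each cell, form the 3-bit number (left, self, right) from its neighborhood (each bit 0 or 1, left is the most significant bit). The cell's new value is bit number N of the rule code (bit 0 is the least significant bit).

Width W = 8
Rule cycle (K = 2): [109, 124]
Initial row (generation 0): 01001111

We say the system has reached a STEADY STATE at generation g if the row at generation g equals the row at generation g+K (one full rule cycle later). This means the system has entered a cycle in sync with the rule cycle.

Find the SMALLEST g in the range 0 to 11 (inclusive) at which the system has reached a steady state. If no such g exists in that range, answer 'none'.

Gen 0: 01001111
Gen 1 (rule 109): 01001001
Gen 2 (rule 124): 01101101
Gen 3 (rule 109): 01111111
Gen 4 (rule 124): 01000001
Gen 5 (rule 109): 01011101
Gen 6 (rule 124): 01110111
Gen 7 (rule 109): 01011101
Gen 8 (rule 124): 01110111
Gen 9 (rule 109): 01011101
Gen 10 (rule 124): 01110111
Gen 11 (rule 109): 01011101
Gen 12 (rule 124): 01110111
Gen 13 (rule 109): 01011101

Answer: 5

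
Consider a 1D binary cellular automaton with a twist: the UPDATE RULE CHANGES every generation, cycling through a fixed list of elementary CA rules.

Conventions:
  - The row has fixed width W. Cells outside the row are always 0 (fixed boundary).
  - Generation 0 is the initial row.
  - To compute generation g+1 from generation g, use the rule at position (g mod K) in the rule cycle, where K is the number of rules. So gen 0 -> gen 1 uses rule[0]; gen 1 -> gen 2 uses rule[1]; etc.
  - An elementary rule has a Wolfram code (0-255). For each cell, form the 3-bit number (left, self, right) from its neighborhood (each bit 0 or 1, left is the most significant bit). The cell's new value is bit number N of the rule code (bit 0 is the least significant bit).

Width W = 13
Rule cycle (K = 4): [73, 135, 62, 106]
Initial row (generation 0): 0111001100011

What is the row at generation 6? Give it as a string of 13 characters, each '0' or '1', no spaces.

Answer: 1000101010111

Derivation:
Gen 0: 0111001100011
Gen 1 (rule 73): 0101001101011
Gen 2 (rule 135): 1101010001000
Gen 3 (rule 62): 1011111011100
Gen 4 (rule 106): 0110001110100
Gen 5 (rule 73): 0110101010001
Gen 6 (rule 135): 1000101010111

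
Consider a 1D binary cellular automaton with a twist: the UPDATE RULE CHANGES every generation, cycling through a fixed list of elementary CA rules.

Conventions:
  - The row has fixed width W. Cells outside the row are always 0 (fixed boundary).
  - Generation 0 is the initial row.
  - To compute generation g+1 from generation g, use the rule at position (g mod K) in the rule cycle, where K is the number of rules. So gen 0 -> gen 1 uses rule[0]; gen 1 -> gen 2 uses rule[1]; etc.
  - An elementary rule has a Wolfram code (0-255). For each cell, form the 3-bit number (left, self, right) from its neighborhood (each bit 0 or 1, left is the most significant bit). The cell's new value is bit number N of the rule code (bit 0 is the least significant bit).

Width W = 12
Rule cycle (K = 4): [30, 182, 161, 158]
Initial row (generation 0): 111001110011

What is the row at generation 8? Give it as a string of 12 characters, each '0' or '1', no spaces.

Answer: 111110100111

Derivation:
Gen 0: 111001110011
Gen 1 (rule 30): 100111001110
Gen 2 (rule 182): 111010110101
Gen 3 (rule 161): 010101001010
Gen 4 (rule 158): 110101111011
Gen 5 (rule 30): 100101000010
Gen 6 (rule 182): 111111100111
Gen 7 (rule 161): 011111000010
Gen 8 (rule 158): 111110100111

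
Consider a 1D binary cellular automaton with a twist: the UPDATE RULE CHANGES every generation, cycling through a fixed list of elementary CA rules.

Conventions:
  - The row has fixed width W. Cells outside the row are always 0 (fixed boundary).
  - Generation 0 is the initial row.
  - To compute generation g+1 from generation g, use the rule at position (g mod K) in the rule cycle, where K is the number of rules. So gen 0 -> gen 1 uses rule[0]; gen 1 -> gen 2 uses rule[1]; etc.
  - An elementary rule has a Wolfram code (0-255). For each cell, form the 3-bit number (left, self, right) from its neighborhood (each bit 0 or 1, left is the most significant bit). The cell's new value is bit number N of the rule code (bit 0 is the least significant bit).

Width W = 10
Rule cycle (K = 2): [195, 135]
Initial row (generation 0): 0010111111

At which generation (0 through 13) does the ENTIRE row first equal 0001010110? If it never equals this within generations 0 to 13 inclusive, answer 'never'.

Answer: never

Derivation:
Gen 0: 0010111111
Gen 1 (rule 195): 1100011111
Gen 2 (rule 135): 0001101110
Gen 3 (rule 195): 1110100110
Gen 4 (rule 135): 0100101000
Gen 5 (rule 195): 1001000011
Gen 6 (rule 135): 1011011100
Gen 7 (rule 195): 0001001101
Gen 8 (rule 135): 1111010001
Gen 9 (rule 195): 0111000110
Gen 10 (rule 135): 1010011000
Gen 11 (rule 195): 0000101011
Gen 12 (rule 135): 1111101000
Gen 13 (rule 195): 0111100011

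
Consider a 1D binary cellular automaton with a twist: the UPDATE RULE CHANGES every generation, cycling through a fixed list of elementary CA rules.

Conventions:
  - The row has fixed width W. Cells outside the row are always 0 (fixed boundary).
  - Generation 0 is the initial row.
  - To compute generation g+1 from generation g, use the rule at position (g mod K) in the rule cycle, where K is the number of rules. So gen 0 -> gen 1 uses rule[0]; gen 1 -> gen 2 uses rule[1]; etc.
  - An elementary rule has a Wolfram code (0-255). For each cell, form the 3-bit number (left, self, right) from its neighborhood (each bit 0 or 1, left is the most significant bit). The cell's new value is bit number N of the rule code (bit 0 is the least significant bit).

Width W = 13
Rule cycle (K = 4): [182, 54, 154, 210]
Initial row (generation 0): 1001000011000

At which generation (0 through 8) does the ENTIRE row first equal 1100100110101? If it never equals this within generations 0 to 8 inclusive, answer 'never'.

Gen 0: 1001000011000
Gen 1 (rule 182): 1111100100100
Gen 2 (rule 54): 0000011111110
Gen 3 (rule 154): 0000111111101
Gen 4 (rule 210): 0001011111100
Gen 5 (rule 182): 0011101111010
Gen 6 (rule 54): 0100010000111
Gen 7 (rule 154): 1010101001110
Gen 8 (rule 210): 0000000110111

Answer: never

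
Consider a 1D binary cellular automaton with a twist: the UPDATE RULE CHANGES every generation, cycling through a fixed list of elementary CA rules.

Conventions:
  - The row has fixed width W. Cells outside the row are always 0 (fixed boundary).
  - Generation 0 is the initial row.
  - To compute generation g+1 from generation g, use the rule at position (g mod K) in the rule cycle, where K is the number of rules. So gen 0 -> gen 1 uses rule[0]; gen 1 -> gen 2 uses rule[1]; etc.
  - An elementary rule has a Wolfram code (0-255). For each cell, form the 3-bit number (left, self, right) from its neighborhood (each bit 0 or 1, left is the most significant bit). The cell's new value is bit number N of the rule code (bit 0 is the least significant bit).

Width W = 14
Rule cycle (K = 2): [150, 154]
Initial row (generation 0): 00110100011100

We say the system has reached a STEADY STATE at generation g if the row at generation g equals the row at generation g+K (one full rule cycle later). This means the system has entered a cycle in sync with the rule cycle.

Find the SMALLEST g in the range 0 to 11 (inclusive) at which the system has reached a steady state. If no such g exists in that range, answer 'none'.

Gen 0: 00110100011100
Gen 1 (rule 150): 01000110101010
Gen 2 (rule 154): 10101100000001
Gen 3 (rule 150): 10100010000011
Gen 4 (rule 154): 00010101000110
Gen 5 (rule 150): 00110101101001
Gen 6 (rule 154): 01100001000110
Gen 7 (rule 150): 10010011101001
Gen 8 (rule 154): 01101111000110
Gen 9 (rule 150): 10000110101001
Gen 10 (rule 154): 01001100000110
Gen 11 (rule 150): 11110010001001
Gen 12 (rule 154): 11101101010110
Gen 13 (rule 150): 01000001010001

Answer: none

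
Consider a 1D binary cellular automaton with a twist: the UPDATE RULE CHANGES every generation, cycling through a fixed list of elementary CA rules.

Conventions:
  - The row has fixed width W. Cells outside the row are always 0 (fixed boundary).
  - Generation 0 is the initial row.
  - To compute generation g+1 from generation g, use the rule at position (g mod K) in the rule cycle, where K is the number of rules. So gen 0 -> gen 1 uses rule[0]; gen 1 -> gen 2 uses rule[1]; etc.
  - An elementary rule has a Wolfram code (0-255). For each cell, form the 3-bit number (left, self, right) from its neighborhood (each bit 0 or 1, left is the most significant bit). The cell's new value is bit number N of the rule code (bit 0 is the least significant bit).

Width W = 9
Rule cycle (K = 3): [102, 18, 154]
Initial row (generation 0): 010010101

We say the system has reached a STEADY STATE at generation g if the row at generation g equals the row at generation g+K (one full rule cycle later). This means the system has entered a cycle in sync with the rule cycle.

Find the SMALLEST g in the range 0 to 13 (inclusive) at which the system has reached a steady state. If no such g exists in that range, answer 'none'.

Gen 0: 010010101
Gen 1 (rule 102): 110111111
Gen 2 (rule 18): 000000000
Gen 3 (rule 154): 000000000
Gen 4 (rule 102): 000000000
Gen 5 (rule 18): 000000000
Gen 6 (rule 154): 000000000
Gen 7 (rule 102): 000000000
Gen 8 (rule 18): 000000000
Gen 9 (rule 154): 000000000
Gen 10 (rule 102): 000000000
Gen 11 (rule 18): 000000000
Gen 12 (rule 154): 000000000
Gen 13 (rule 102): 000000000
Gen 14 (rule 18): 000000000
Gen 15 (rule 154): 000000000
Gen 16 (rule 102): 000000000

Answer: 2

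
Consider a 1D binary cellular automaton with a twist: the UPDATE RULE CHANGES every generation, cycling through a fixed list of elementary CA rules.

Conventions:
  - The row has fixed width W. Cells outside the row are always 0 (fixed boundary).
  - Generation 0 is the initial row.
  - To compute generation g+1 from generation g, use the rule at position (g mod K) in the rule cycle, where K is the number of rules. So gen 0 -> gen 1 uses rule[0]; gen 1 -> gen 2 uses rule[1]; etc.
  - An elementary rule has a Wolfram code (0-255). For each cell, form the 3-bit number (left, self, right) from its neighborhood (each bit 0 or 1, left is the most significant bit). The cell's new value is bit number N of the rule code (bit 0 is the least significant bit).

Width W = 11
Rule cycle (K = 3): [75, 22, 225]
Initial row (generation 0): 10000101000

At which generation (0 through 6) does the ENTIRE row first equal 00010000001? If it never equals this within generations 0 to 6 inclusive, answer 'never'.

Answer: 3

Derivation:
Gen 0: 10000101000
Gen 1 (rule 75): 00111000011
Gen 2 (rule 22): 01000100100
Gen 3 (rule 225): 00010000001
Gen 4 (rule 75): 11100111110
Gen 5 (rule 22): 00011000001
Gen 6 (rule 225): 11001011100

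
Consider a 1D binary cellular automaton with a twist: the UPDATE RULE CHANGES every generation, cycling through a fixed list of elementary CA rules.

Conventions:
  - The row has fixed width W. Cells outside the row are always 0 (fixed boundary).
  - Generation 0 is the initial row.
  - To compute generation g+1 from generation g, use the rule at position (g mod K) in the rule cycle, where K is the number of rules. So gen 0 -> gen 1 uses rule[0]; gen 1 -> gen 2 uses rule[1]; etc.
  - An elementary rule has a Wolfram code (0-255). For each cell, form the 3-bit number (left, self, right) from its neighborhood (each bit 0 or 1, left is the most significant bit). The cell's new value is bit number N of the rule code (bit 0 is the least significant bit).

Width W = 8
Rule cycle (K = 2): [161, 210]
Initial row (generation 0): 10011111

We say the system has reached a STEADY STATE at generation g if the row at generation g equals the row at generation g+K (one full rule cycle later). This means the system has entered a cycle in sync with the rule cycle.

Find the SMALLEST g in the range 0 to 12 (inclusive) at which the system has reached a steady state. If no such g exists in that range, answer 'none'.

Answer: 5

Derivation:
Gen 0: 10011111
Gen 1 (rule 161): 00001110
Gen 2 (rule 210): 00010111
Gen 3 (rule 161): 11001010
Gen 4 (rule 210): 01110001
Gen 5 (rule 161): 00100100
Gen 6 (rule 210): 01011010
Gen 7 (rule 161): 00100100
Gen 8 (rule 210): 01011010
Gen 9 (rule 161): 00100100
Gen 10 (rule 210): 01011010
Gen 11 (rule 161): 00100100
Gen 12 (rule 210): 01011010
Gen 13 (rule 161): 00100100
Gen 14 (rule 210): 01011010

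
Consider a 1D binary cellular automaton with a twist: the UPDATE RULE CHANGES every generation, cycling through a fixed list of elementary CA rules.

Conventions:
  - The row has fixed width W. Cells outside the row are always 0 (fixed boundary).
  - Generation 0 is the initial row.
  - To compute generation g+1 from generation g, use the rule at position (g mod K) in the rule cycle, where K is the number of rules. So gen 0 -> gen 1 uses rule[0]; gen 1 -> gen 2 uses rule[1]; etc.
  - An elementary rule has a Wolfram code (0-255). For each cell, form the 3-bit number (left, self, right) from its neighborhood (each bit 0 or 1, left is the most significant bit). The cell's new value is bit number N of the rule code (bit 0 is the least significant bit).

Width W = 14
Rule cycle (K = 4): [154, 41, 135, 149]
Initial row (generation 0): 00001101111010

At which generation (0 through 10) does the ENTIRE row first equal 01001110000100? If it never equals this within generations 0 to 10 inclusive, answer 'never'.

Answer: never

Derivation:
Gen 0: 00001101111010
Gen 1 (rule 154): 00011001110001
Gen 2 (rule 41): 11010001000100
Gen 3 (rule 135): 00010111011101
Gen 4 (rule 149): 11010010001001
Gen 5 (rule 154): 10001101010110
Gen 6 (rule 41): 00101010101100
Gen 7 (rule 135): 11101010100001
Gen 8 (rule 149): 01001010111101
Gen 9 (rule 154): 10110000111000
Gen 10 (rule 41): 01100110100011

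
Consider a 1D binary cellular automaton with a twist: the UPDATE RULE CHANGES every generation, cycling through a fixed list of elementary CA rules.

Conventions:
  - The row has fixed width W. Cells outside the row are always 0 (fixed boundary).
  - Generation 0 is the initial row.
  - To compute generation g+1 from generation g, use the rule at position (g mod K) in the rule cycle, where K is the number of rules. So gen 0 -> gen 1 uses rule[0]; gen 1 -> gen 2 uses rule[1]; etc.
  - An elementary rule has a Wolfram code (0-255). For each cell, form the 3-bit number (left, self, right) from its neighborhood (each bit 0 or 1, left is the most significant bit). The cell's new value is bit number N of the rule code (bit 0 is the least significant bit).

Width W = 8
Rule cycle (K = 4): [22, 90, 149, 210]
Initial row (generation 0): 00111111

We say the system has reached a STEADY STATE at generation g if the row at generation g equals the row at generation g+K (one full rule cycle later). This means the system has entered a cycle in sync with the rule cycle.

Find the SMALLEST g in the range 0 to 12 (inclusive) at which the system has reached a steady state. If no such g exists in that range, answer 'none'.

Gen 0: 00111111
Gen 1 (rule 22): 01000000
Gen 2 (rule 90): 10100000
Gen 3 (rule 149): 10111111
Gen 4 (rule 210): 00011111
Gen 5 (rule 22): 00100000
Gen 6 (rule 90): 01010000
Gen 7 (rule 149): 01011111
Gen 8 (rule 210): 10001111
Gen 9 (rule 22): 11010000
Gen 10 (rule 90): 11001000
Gen 11 (rule 149): 00101111
Gen 12 (rule 210): 01000111
Gen 13 (rule 22): 11101000
Gen 14 (rule 90): 10100100
Gen 15 (rule 149): 10110111
Gen 16 (rule 210): 00010011

Answer: none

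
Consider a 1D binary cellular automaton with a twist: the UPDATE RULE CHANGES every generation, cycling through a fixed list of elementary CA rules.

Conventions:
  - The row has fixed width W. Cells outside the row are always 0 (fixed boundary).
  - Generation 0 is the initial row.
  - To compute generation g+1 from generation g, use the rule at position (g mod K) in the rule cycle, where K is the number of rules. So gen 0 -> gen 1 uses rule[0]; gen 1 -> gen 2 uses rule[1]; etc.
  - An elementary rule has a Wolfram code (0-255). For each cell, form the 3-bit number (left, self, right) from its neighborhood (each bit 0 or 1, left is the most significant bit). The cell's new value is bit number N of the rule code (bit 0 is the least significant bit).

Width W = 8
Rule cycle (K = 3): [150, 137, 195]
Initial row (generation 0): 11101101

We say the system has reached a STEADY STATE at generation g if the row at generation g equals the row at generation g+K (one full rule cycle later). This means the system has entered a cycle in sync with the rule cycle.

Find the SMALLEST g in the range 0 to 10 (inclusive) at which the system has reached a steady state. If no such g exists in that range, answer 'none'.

Answer: 0

Derivation:
Gen 0: 11101101
Gen 1 (rule 150): 01000001
Gen 2 (rule 137): 00011100
Gen 3 (rule 195): 11101101
Gen 4 (rule 150): 01000001
Gen 5 (rule 137): 00011100
Gen 6 (rule 195): 11101101
Gen 7 (rule 150): 01000001
Gen 8 (rule 137): 00011100
Gen 9 (rule 195): 11101101
Gen 10 (rule 150): 01000001
Gen 11 (rule 137): 00011100
Gen 12 (rule 195): 11101101
Gen 13 (rule 150): 01000001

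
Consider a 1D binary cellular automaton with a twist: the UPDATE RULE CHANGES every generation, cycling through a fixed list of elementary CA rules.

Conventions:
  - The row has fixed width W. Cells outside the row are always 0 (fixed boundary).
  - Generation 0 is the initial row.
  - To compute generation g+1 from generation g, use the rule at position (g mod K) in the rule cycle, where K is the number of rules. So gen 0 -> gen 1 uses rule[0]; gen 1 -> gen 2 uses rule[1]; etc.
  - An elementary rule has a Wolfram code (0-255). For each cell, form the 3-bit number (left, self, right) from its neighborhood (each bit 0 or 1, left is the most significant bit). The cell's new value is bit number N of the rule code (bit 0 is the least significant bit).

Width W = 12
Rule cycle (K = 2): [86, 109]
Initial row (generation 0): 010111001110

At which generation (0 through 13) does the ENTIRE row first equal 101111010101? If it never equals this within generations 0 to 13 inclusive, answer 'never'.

Answer: 6

Derivation:
Gen 0: 010111001110
Gen 1 (rule 86): 110001110011
Gen 2 (rule 109): 110101010011
Gen 3 (rule 86): 010101011101
Gen 4 (rule 109): 011111110111
Gen 5 (rule 86): 100000010001
Gen 6 (rule 109): 101111010101
Gen 7 (rule 86): 100001010101
Gen 8 (rule 109): 101101111111
Gen 9 (rule 86): 100100000001
Gen 10 (rule 109): 100101111101
Gen 11 (rule 86): 111100000101
Gen 12 (rule 109): 100101110111
Gen 13 (rule 86): 111100010001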